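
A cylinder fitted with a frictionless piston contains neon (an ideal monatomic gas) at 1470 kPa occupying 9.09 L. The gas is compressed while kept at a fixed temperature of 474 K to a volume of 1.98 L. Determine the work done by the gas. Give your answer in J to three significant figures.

W ≈ -20400 J

Isothermal: W = nRT ln(V₂/V₁) = P₁V₁ ln(V₂/V₁).
P₁V₁ = (1470 kPa)(9.09 L) = 13362 J.
W = 13362 × ln(1.98/9.09) = 13362 × -1.524
W_by_gas = -20365 J.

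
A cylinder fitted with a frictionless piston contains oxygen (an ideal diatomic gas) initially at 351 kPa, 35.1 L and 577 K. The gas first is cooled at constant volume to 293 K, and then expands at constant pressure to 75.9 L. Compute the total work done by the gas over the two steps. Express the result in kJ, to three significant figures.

W_total ≈ 7.27 kJ

Step 1 (isochoric): W = 0 (constant volume).
After step 1: P = 178.2 kPa (V unchanged).
Step 2 (isobaric): W = PΔV = (178.2 kPa)(75.9 − 35.1 L) = 7272 J.
W_total = 0 + 7272 = 7272 J.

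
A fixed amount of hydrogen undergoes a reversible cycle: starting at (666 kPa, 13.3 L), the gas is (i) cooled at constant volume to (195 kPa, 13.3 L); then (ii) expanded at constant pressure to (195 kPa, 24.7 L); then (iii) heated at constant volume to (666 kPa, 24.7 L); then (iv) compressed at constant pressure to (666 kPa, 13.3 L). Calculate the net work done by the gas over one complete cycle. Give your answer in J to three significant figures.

Constant-volume legs do no work.
W(ii) = (195)(24.7 − 13.3) = 2223 J; W(iv) = (666)(13.3 − 24.7) = -7592 J.
W_net = 2223 − 7592 = -5369 J (the counter-clockwise enclosed area).

W_net ≈ -5370 J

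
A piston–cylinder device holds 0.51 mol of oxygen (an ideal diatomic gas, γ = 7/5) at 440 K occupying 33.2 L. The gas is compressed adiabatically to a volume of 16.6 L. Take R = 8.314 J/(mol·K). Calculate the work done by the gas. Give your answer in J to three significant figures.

W ≈ -1490 J

Adiabatic: TV^(γ−1) = const with γ = 7/5.
T₂ = T₁ (V₁/V₂)^(γ−1) = 440 × (33.2/16.6)^0.4 = 440 × 1.32 = 580.6 K.
W_by = nCᵥ(T₁ − T₂) = (0.51)(20.79)(440 − 580.6) = -1490 J.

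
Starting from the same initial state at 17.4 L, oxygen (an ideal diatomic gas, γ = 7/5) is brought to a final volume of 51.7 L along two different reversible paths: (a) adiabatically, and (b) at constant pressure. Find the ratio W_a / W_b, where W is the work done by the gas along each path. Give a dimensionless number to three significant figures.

Path (a) adiabatic: W = P₁V₁(1 − (V₁/V₂)^(γ−1))/(γ−1) → W_a/(P₁V₁) = 0.8828.
Path (b) isobaric: W = P₁(V₂ − V₁) → W_b/(P₁V₁) = 1.971.
W_a / W_b = 0.8828 / 1.971 = 0.4478.

W_a / W_b ≈ 0.448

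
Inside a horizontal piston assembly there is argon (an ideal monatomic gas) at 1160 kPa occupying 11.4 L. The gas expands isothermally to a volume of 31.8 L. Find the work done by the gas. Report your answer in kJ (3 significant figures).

W ≈ 13.6 kJ

Isothermal: W = nRT ln(V₂/V₁) = P₁V₁ ln(V₂/V₁).
P₁V₁ = (1160 kPa)(11.4 L) = 13224 J.
W = 13224 × ln(31.8/11.4) = 13224 × 1.026
W_by_gas = 13566 J.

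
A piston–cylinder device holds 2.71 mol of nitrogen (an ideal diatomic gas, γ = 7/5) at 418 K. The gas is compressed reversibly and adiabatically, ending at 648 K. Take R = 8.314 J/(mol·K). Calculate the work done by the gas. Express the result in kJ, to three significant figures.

W ≈ -13.0 kJ

Adiabatic ⇒ Q = 0, so W_by = −ΔU = nCᵥ(T₁ − T₂).
Cᵥ = 5R/2 = 20.79 J/(mol·K).
W = (2.71)(20.79)(418 − 648) = -12955 J.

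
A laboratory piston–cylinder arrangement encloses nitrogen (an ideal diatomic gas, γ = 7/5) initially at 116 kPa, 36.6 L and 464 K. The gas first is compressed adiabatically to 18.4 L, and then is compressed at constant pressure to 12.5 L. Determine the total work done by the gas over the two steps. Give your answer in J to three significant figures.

Step 1 (adiabatic): W = (P₁V₁ − P₂V₂)/(γ−1) = (4246 − 5590)/0.4 = -3361 J.
After step 1: P = 303.8 kPa, V = 18.4 L, T = 610.9 K.
Step 2 (isobaric): W = PΔV = (303.8 kPa)(12.5 − 18.4 L) = -1792 J.
W_total = -3361 − 1792 = -5153 J.

W_total ≈ -5150 J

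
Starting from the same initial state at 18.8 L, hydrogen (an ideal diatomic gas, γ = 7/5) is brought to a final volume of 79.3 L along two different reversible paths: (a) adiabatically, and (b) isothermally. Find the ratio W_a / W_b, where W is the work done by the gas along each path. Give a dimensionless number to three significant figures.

Path (a) adiabatic: W = P₁V₁(1 − (V₁/V₂)^(γ−1))/(γ−1) → W_a/(P₁V₁) = 1.094.
Path (b) isothermal: W = P₁V₁ ln(V₂/V₁) → W_b/(P₁V₁) = 1.439.
W_a / W_b = 1.094 / 1.439 = 0.7603.

W_a / W_b ≈ 0.760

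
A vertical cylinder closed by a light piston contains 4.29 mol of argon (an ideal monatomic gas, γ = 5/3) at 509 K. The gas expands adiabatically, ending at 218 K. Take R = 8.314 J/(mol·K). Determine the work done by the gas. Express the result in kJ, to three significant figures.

Adiabatic ⇒ Q = 0, so W_by = −ΔU = nCᵥ(T₁ − T₂).
Cᵥ = 3R/2 = 12.47 J/(mol·K).
W = (4.29)(12.47)(509 − 218) = 15569 J.

W ≈ 15.6 kJ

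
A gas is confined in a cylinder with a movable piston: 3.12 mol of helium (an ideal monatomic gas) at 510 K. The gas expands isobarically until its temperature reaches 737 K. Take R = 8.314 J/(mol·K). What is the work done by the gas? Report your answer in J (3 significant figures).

W ≈ 5890 J

Isobaric: W = P ΔV = nR ΔT.
W = (3.12)(8.314)(737 − 510) = 5888 J.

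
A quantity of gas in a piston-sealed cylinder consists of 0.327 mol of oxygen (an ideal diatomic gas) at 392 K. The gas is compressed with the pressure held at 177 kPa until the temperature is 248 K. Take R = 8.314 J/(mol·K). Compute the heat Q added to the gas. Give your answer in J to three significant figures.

Q ≈ -1370 J

Isobaric: W = nRΔT = (0.327)(8.314)(-144) = -391.5 J.
ΔU = nCᵥΔT with Cᵥ = 5R/2: ΔU = (0.327)(20.79)(-144) = -978.7 J.
Q = ΔU + W = -978.7 − 391.5 = -1370 J.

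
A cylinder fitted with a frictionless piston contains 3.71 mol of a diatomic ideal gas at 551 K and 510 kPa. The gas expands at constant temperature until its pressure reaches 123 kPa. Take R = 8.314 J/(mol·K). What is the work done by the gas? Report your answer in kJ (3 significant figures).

W ≈ 24.2 kJ

Isothermal process: W = nRT ln(V₂/V₁) = nRT ln(P₁/P₂).
W = (3.71)(8.314)(551) × ln(510/123)
  = 16996 × ln(4.146) = 16996 × 1.422
W_by_gas = 24172 J.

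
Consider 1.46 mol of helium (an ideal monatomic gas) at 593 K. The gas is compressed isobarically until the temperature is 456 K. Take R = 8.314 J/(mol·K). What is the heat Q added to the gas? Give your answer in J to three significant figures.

Isobaric: W = nRΔT = (1.46)(8.314)(-137) = -1663 J.
ΔU = nCᵥΔT with Cᵥ = 3R/2: ΔU = (1.46)(12.47)(-137) = -2494 J.
Q = ΔU + W = -2494 − 1663 = -4157 J.

Q ≈ -4160 J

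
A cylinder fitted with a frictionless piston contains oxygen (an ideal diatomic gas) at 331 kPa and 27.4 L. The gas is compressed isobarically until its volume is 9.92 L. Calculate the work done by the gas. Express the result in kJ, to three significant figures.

Isobaric: W = P ΔV.
W = (331 kPa)(9.92 − 27.4 L) = (331)(-17.48) = -5786 J.

W ≈ -5.79 kJ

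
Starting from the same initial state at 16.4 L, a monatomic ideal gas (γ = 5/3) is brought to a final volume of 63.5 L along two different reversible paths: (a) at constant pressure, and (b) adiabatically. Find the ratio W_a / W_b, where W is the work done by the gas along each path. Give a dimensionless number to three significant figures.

Path (a) isobaric: W = P₁(V₂ − V₁) → W_a/(P₁V₁) = 2.872.
Path (b) adiabatic: W = P₁V₁(1 − (V₁/V₂)^(γ−1))/(γ−1) → W_b/(P₁V₁) = 0.8917.
W_a / W_b = 2.872 / 0.8917 = 3.221.

W_a / W_b ≈ 3.22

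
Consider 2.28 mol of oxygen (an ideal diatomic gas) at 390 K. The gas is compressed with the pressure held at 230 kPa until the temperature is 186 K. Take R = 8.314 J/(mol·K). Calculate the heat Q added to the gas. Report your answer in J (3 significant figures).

Isobaric: W = nRΔT = (2.28)(8.314)(-204) = -3867 J.
ΔU = nCᵥΔT with Cᵥ = 5R/2: ΔU = (2.28)(20.79)(-204) = -9668 J.
Q = ΔU + W = -9668 − 3867 = -13535 J.

Q ≈ -13500 J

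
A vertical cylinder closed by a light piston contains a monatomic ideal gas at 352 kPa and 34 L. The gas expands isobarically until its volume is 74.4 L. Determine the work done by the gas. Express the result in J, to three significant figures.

Isobaric: W = P ΔV.
W = (352 kPa)(74.4 − 34 L) = (352)(40.4) = 14221 J.

W ≈ 14200 J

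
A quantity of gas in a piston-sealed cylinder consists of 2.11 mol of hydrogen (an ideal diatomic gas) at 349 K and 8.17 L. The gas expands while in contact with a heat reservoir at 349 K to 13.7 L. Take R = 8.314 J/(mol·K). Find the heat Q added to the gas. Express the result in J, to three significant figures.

Q ≈ 3160 J

Isothermal ⇒ ΔU = 0, so Q = W = nRT ln(V₂/V₁).
Q = (2.11)(8.314)(349) ln(13.7/8.17) = 6122 × 0.5169 = 3165 J.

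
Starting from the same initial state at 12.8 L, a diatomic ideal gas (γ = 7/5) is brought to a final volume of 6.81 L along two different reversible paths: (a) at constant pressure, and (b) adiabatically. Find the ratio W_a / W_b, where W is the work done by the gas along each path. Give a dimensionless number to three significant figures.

Path (a) isobaric: W = P₁(V₂ − V₁) → W_a/(P₁V₁) = -0.468.
Path (b) adiabatic: W = P₁V₁(1 − (V₁/V₂)^(γ−1))/(γ−1) → W_b/(P₁V₁) = -0.7178.
W_a / W_b = -0.468 / -0.7178 = 0.6519.

W_a / W_b ≈ 0.652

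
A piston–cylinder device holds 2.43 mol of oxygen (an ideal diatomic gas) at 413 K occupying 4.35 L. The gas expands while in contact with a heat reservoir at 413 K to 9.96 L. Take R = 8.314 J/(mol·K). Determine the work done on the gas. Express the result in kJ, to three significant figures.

Isothermal: W = nRT ln(V₂/V₁).
W = (2.43)(8.314)(413) × ln(9.96/4.35)
  = 8344 × 0.8284
W_by_gas = 6912 J; work on gas = −W_by = -6912 J.

W ≈ -6.91 kJ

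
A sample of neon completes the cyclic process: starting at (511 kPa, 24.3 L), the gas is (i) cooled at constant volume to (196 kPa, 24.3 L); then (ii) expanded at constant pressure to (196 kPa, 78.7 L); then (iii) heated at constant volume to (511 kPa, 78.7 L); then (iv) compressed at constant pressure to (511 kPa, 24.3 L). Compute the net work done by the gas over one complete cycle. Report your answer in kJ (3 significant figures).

Constant-volume legs do no work.
W(ii) = (196)(78.7 − 24.3) = 10662 J; W(iv) = (511)(24.3 − 78.7) = -27798 J.
W_net = 10662 − 27798 = -17136 J (the counter-clockwise enclosed area).

W_net ≈ -17.1 kJ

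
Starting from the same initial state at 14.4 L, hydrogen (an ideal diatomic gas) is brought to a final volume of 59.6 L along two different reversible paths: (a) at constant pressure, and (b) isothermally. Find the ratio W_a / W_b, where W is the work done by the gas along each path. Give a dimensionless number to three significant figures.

W_a / W_b ≈ 2.21

Path (a) isobaric: W = P₁(V₂ − V₁) → W_a/(P₁V₁) = 3.139.
Path (b) isothermal: W = P₁V₁ ln(V₂/V₁) → W_b/(P₁V₁) = 1.42.
W_a / W_b = 3.139 / 1.42 = 2.21.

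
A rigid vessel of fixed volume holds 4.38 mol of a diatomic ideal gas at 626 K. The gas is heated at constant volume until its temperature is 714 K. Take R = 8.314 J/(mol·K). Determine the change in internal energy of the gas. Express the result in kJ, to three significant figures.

ΔU ≈ 8.01 kJ

Constant volume ⇒ W = 0, so Q = ΔU = nCᵥΔT with Cᵥ = 5R/2 = 20.79 J/(mol·K).
ΔU = (4.38)(20.79)(714 − 626) = 8011 J.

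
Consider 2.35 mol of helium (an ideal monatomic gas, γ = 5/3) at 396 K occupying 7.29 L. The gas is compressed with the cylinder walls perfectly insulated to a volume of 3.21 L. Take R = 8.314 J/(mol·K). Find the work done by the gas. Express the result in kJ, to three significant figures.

W ≈ -8.45 kJ

Adiabatic: TV^(γ−1) = const with γ = 5/3.
T₂ = T₁ (V₁/V₂)^(γ−1) = 396 × (7.29/3.21)^0.667 = 396 × 1.728 = 684.2 K.
W_by = nCᵥ(T₁ − T₂) = (2.35)(12.47)(396 − 684.2) = -8446 J.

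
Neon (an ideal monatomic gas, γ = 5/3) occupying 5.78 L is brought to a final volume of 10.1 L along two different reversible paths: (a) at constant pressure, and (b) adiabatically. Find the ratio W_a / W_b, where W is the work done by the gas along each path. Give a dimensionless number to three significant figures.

Path (a) isobaric: W = P₁(V₂ − V₁) → W_a/(P₁V₁) = 0.7474.
Path (b) adiabatic: W = P₁V₁(1 − (V₁/V₂)^(γ−1))/(γ−1) → W_b/(P₁V₁) = 0.4661.
W_a / W_b = 0.7474 / 0.4661 = 1.604.

W_a / W_b ≈ 1.60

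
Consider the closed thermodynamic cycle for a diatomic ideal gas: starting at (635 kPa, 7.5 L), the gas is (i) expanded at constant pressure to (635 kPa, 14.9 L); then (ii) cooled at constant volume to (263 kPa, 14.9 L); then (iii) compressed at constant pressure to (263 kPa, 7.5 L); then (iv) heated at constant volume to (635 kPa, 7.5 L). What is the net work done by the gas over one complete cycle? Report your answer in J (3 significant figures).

Constant-volume legs do no work.
W(i) = (635)(14.9 − 7.5) = 4699 J; W(iii) = (263)(7.5 − 14.9) = -1946 J.
W_net = 4699 − 1946 = 2753 J (the clockwise enclosed area).

W_net ≈ 2750 J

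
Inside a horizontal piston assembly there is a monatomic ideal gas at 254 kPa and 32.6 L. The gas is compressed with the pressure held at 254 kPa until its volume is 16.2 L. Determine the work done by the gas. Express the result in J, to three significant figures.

W ≈ -4170 J

Isobaric: W = P ΔV.
W = (254 kPa)(16.2 − 32.6 L) = (254)(-16.4) = -4166 J.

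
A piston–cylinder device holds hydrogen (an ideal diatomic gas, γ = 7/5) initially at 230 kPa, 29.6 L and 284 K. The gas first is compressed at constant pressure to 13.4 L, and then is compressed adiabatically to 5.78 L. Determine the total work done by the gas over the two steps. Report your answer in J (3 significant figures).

W_total ≈ -6810 J

Step 1 (isobaric): W = PΔV = (230 kPa)(13.4 − 29.6 L) = -3726 J.
After step 1: P = 230 kPa, V = 13.4 L, T = 128.6 K.
Step 2 (adiabatic): W = (P₁V₁ − P₂V₂)/(γ−1) = (3082 − 4314)/0.4 = -3081 J.
W_total = -3726 − 3081 = -6807 J.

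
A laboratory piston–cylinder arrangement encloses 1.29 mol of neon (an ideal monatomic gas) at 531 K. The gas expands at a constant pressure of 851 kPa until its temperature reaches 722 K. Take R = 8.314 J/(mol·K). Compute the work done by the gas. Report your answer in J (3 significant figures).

Isobaric: W = P ΔV = nR ΔT.
W = (1.29)(8.314)(722 − 531) = 2048 J.

W ≈ 2050 J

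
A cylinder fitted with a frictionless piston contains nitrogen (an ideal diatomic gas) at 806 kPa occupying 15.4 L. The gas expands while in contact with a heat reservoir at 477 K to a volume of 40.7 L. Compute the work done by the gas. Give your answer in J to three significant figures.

Isothermal: W = nRT ln(V₂/V₁) = P₁V₁ ln(V₂/V₁).
P₁V₁ = (806 kPa)(15.4 L) = 12412 J.
W = 12412 × ln(40.7/15.4) = 12412 × 0.9719
W_by_gas = 12063 J.

W ≈ 12100 J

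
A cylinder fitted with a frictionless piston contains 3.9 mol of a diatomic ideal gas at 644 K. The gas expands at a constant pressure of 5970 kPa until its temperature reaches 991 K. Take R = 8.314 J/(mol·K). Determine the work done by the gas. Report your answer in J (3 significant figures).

Isobaric: W = P ΔV = nR ΔT.
W = (3.9)(8.314)(991 − 644) = 11251 J.

W ≈ 11300 J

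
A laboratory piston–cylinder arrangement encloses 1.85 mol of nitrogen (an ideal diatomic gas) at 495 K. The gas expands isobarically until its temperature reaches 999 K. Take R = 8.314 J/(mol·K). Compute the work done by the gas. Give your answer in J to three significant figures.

W ≈ 7750 J

Isobaric: W = P ΔV = nR ΔT.
W = (1.85)(8.314)(999 − 495) = 7752 J.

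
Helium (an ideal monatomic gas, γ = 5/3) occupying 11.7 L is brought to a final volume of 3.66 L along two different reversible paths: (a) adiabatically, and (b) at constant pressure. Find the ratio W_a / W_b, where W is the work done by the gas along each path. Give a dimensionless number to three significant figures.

Path (a) adiabatic: W = P₁V₁(1 − (V₁/V₂)^(γ−1))/(γ−1) → W_a/(P₁V₁) = -1.755.
Path (b) isobaric: W = P₁(V₂ − V₁) → W_b/(P₁V₁) = -0.6872.
W_a / W_b = -1.755 / -0.6872 = 2.554.

W_a / W_b ≈ 2.55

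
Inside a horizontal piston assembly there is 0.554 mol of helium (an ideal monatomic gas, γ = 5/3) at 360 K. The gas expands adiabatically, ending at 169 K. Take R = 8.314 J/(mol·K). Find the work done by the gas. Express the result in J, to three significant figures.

W ≈ 1320 J

Adiabatic ⇒ Q = 0, so W_by = −ΔU = nCᵥ(T₁ − T₂).
Cᵥ = 3R/2 = 12.47 J/(mol·K).
W = (0.554)(12.47)(360 − 169) = 1320 J.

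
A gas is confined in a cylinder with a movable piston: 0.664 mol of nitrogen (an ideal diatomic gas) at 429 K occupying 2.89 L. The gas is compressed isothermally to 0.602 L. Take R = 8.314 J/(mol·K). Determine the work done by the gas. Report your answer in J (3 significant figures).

W ≈ -3720 J

Isothermal: W = nRT ln(V₂/V₁).
W = (0.664)(8.314)(429) × ln(0.602/2.89)
  = 2368 × -1.569
W_by_gas = -3715 J.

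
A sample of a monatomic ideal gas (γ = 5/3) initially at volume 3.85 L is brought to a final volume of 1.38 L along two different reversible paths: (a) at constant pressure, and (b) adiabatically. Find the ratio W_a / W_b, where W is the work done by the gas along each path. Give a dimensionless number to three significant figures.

Path (a) isobaric: W = P₁(V₂ − V₁) → W_a/(P₁V₁) = -0.6416.
Path (b) adiabatic: W = P₁V₁(1 − (V₁/V₂)^(γ−1))/(γ−1) → W_b/(P₁V₁) = -1.473.
W_a / W_b = -0.6416 / -1.473 = 0.4356.

W_a / W_b ≈ 0.436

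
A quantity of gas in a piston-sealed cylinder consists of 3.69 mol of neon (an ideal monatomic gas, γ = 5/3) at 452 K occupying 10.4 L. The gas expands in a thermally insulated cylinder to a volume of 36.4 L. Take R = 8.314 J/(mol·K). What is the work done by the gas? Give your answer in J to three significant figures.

W ≈ 11800 J

Adiabatic: TV^(γ−1) = const with γ = 5/3.
T₂ = T₁ (V₁/V₂)^(γ−1) = 452 × (10.4/36.4)^0.667 = 452 × 0.4338 = 196.1 K.
W_by = nCᵥ(T₁ − T₂) = (3.69)(12.47)(452 − 196.1) = 11777 J.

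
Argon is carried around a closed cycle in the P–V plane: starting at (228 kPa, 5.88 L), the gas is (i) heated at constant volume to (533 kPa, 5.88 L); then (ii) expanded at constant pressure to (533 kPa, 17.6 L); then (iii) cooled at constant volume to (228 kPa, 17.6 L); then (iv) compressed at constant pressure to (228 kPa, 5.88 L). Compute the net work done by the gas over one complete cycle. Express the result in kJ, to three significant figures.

Constant-volume legs do no work.
W(ii) = (533)(17.6 − 5.88) = 6247 J; W(iv) = (228)(5.88 − 17.6) = -2672 J.
W_net = 6247 − 2672 = 3575 J (the clockwise enclosed area).

W_net ≈ 3.57 kJ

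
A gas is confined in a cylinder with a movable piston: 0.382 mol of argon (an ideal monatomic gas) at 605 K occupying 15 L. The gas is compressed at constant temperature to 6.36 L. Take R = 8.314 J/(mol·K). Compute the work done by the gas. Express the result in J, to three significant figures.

Isothermal: W = nRT ln(V₂/V₁).
W = (0.382)(8.314)(605) × ln(6.36/15)
  = 1921 × -0.858
W_by_gas = -1649 J.

W ≈ -1650 J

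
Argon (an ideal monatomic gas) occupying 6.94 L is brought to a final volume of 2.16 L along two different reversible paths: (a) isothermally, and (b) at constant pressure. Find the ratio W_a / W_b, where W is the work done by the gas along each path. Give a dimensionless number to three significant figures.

Path (a) isothermal: W = P₁V₁ ln(V₂/V₁) → W_a/(P₁V₁) = -1.167.
Path (b) isobaric: W = P₁(V₂ − V₁) → W_b/(P₁V₁) = -0.6888.
W_a / W_b = -1.167 / -0.6888 = 1.695.

W_a / W_b ≈ 1.69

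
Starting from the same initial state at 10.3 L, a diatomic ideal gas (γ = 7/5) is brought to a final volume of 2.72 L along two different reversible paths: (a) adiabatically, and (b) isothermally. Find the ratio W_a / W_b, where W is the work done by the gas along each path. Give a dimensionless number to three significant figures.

W_a / W_b ≈ 1.32

Path (a) adiabatic: W = P₁V₁(1 − (V₁/V₂)^(γ−1))/(γ−1) → W_a/(P₁V₁) = -1.758.
Path (b) isothermal: W = P₁V₁ ln(V₂/V₁) → W_b/(P₁V₁) = -1.332.
W_a / W_b = -1.758 / -1.332 = 1.321.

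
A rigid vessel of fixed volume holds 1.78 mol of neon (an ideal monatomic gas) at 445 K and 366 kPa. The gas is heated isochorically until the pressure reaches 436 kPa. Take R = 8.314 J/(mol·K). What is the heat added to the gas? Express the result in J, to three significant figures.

Q ≈ 1890 J

Constant volume ⇒ W = 0, so Q = ΔU = nCᵥΔT with Cᵥ = 3R/2 = 12.47 J/(mol·K).
At constant V, T₂/T₁ = P₂/P₁ ⇒ ΔT = T₁(P₂/P₁ − 1) = 445·(436/366 − 1) = 85.11 K.
ΔU = (1.78)(12.47)(85.11) = 1889 J.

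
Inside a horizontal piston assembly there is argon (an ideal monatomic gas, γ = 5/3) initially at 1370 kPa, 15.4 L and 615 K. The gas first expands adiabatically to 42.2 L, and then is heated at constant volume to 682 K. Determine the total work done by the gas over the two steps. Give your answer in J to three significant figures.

W_total ≈ 15500 J

Step 1 (adiabatic): W = (P₁V₁ − P₂V₂)/(γ−1) = (21098 − 10774)/0.667 = 15486 J.
Step 2 (isochoric): W = 0 (constant volume).
W_total = 15486 + 0 = 15486 J.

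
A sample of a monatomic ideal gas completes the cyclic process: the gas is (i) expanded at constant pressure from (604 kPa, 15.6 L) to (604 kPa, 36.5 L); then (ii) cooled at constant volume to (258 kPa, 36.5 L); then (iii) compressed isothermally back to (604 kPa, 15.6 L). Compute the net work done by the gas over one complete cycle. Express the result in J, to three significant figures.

Leg (i): W = PΔV = (604)(36.5 − 15.6) = 12624 J.
Leg (ii): W = 0.
Leg (iii): W = PᵢVᵢ ln(V_f/Vᵢ) = (9417) ln(15.6/36.5) = -8005 J.
W_net = 12624 − 8005 = 4619 J.

W_net ≈ 4620 J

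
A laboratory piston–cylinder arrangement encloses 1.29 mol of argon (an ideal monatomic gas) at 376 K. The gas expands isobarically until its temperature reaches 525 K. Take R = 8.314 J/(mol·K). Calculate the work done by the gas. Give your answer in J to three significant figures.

Isobaric: W = P ΔV = nR ΔT.
W = (1.29)(8.314)(525 − 376) = 1598 J.

W ≈ 1600 J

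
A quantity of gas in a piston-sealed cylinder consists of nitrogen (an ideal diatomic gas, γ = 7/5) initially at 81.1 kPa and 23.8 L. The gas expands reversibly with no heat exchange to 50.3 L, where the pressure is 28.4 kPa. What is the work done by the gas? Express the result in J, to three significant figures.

Adiabatic: W = (P₁V₁ − P₂V₂)/(γ − 1) with γ = 7/5.
P₁V₁ = 1930 J, P₂V₂ = 1429 J.
W = (1930 − 1429) / 0.4 = 1254 J.

W ≈ 1250 J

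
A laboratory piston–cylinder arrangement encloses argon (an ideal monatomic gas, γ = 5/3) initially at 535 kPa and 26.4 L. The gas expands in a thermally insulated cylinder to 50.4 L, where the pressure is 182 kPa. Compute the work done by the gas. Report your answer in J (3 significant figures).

Adiabatic: W = (P₁V₁ − P₂V₂)/(γ − 1) with γ = 5/3.
P₁V₁ = 14124 J, P₂V₂ = 9173 J.
W = (14124 − 9173) / 0.6667 = 7427 J.

W ≈ 7430 J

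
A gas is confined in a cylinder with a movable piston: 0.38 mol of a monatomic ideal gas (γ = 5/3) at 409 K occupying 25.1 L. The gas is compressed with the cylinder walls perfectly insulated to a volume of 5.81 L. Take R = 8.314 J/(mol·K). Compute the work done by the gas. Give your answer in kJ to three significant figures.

W ≈ -3.20 kJ

Adiabatic: TV^(γ−1) = const with γ = 5/3.
T₂ = T₁ (V₁/V₂)^(γ−1) = 409 × (25.1/5.81)^0.667 = 409 × 2.653 = 1085 K.
W_by = nCᵥ(T₁ − T₂) = (0.38)(12.47)(409 − 1085) = -3203 J.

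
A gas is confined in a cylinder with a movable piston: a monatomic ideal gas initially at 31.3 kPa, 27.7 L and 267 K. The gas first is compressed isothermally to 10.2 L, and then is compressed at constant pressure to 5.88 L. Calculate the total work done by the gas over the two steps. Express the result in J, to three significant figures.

Step 1 (isothermal): W = P₁V₁ ln(V₂/V₁) = (867) ln(10.2/27.7) = -866.2 J.
After step 1: P = 85 kPa, V = 10.2 L, T = 267 K.
Step 2 (isobaric): W = PΔV = (85 kPa)(5.88 − 10.2 L) = -367.2 J.
W_total = -866.2 − 367.2 = -1233 J.

W_total ≈ -1230 J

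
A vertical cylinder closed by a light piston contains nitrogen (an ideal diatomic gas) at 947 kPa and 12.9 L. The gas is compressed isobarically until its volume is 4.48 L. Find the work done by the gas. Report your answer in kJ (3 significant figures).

Isobaric: W = P ΔV.
W = (947 kPa)(4.48 − 12.9 L) = (947)(-8.42) = -7974 J.

W ≈ -7.97 kJ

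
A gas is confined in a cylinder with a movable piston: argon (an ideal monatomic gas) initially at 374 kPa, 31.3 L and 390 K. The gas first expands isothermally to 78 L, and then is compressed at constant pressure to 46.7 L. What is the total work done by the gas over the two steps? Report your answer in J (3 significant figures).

W_total ≈ 5990 J

Step 1 (isothermal): W = P₁V₁ ln(V₂/V₁) = (11706) ln(78/31.3) = 10689 J.
After step 1: P = 150.1 kPa, V = 78 L, T = 390 K.
Step 2 (isobaric): W = PΔV = (150.1 kPa)(46.7 − 78 L) = -4697 J.
W_total = 10689 − 4697 = 5991 J.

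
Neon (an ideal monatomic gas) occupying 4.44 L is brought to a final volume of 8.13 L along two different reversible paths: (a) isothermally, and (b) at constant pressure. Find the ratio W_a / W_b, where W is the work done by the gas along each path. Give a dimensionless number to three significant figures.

Path (a) isothermal: W = P₁V₁ ln(V₂/V₁) → W_a/(P₁V₁) = 0.6049.
Path (b) isobaric: W = P₁(V₂ − V₁) → W_b/(P₁V₁) = 0.8311.
W_a / W_b = 0.6049 / 0.8311 = 0.7279.

W_a / W_b ≈ 0.728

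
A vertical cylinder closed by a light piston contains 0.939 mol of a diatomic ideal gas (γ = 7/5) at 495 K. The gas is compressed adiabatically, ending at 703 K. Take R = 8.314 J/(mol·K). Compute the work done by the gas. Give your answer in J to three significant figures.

W ≈ -4060 J

Adiabatic ⇒ Q = 0, so W_by = −ΔU = nCᵥ(T₁ − T₂).
Cᵥ = 5R/2 = 20.79 J/(mol·K).
W = (0.939)(20.79)(495 − 703) = -4060 J.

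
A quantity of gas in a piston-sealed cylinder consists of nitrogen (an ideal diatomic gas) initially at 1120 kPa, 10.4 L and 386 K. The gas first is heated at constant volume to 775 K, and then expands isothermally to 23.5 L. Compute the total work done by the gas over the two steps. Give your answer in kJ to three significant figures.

W_total ≈ 19.1 kJ

Step 1 (isochoric): W = 0 (constant volume).
After step 1: P = 2249 kPa (V unchanged).
Step 2 (isothermal): W = P₁V₁ ln(V₂/V₁) = (23387) ln(23.5/10.4) = 19065 J.
W_total = 0 + 19065 = 19065 J.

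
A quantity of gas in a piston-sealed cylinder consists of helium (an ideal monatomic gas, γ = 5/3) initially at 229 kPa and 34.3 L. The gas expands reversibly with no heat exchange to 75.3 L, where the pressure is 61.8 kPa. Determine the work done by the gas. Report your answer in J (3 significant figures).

Adiabatic: W = (P₁V₁ − P₂V₂)/(γ − 1) with γ = 5/3.
P₁V₁ = 7855 J, P₂V₂ = 4654 J.
W = (7855 − 4654) / 0.6667 = 4802 J.

W ≈ 4800 J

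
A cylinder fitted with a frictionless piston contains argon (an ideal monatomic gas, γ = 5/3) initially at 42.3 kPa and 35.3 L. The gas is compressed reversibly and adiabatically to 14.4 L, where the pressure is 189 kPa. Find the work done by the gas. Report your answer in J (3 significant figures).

Adiabatic: W = (P₁V₁ − P₂V₂)/(γ − 1) with γ = 5/3.
P₁V₁ = 1493 J, P₂V₂ = 2722 J.
W = (1493 − 2722) / 0.6667 = -1843 J.

W ≈ -1840 J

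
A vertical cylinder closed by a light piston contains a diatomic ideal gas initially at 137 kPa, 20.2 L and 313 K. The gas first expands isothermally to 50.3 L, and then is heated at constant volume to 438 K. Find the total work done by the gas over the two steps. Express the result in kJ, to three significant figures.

Step 1 (isothermal): W = P₁V₁ ln(V₂/V₁) = (2767) ln(50.3/20.2) = 2525 J.
Step 2 (isochoric): W = 0 (constant volume).
W_total = 2525 + 0 = 2525 J.

W_total ≈ 2.52 kJ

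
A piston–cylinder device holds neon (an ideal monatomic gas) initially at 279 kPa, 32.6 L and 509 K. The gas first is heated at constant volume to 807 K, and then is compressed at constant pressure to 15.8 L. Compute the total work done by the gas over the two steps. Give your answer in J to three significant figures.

W_total ≈ -7430 J

Step 1 (isochoric): W = 0 (constant volume).
After step 1: P = 442.3 kPa (V unchanged).
Step 2 (isobaric): W = PΔV = (442.3 kPa)(15.8 − 32.6 L) = -7431 J.
W_total = 0 − 7431 = -7431 J.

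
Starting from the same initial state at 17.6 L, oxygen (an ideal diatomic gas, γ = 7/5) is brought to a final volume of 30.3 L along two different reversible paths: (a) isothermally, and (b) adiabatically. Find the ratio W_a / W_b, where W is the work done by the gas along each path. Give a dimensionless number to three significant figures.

W_a / W_b ≈ 1.11

Path (a) isothermal: W = P₁V₁ ln(V₂/V₁) → W_a/(P₁V₁) = 0.5432.
Path (b) adiabatic: W = P₁V₁(1 − (V₁/V₂)^(γ−1))/(γ−1) → W_b/(P₁V₁) = 0.4883.
W_a / W_b = 0.5432 / 0.4883 = 1.113.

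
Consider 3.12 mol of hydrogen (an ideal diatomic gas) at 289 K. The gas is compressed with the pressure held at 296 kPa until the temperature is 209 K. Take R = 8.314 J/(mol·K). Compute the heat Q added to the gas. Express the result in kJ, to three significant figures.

Q ≈ -7.26 kJ

Isobaric: W = nRΔT = (3.12)(8.314)(-80) = -2075 J.
ΔU = nCᵥΔT with Cᵥ = 5R/2: ΔU = (3.12)(20.79)(-80) = -5188 J.
Q = ΔU + W = -5188 − 2075 = -7263 J.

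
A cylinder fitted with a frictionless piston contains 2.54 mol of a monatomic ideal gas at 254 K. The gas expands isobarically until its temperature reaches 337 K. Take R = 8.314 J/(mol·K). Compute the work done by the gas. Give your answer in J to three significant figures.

Isobaric: W = P ΔV = nR ΔT.
W = (2.54)(8.314)(337 − 254) = 1753 J.

W ≈ 1750 J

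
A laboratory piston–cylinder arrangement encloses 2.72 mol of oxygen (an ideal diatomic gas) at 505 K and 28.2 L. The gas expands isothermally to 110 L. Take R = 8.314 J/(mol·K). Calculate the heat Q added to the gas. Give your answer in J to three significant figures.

Isothermal ⇒ ΔU = 0, so Q = W = nRT ln(V₂/V₁).
Q = (2.72)(8.314)(505) ln(110/28.2) = 11420 × 1.361 = 15545 J.

Q ≈ 15500 J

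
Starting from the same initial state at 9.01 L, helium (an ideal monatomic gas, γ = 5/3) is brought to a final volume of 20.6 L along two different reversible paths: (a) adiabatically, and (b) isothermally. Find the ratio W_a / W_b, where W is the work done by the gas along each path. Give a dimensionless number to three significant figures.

Path (a) adiabatic: W = P₁V₁(1 − (V₁/V₂)^(γ−1))/(γ−1) → W_a/(P₁V₁) = 0.6357.
Path (b) isothermal: W = P₁V₁ ln(V₂/V₁) → W_b/(P₁V₁) = 0.827.
W_a / W_b = 0.6357 / 0.827 = 0.7687.

W_a / W_b ≈ 0.769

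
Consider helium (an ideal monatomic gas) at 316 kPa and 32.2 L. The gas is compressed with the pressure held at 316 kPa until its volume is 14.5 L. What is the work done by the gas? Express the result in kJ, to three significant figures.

W ≈ -5.59 kJ

Isobaric: W = P ΔV.
W = (316 kPa)(14.5 − 32.2 L) = (316)(-17.7) = -5593 J.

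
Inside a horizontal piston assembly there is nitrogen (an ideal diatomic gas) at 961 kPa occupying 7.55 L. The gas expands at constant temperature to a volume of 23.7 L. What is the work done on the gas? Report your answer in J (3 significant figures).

W ≈ -8300 J

Isothermal: W = nRT ln(V₂/V₁) = P₁V₁ ln(V₂/V₁).
P₁V₁ = (961 kPa)(7.55 L) = 7256 J.
W = 7256 × ln(23.7/7.55) = 7256 × 1.144
W_by_gas = 8300 J; work on gas = −W_by = -8300 J.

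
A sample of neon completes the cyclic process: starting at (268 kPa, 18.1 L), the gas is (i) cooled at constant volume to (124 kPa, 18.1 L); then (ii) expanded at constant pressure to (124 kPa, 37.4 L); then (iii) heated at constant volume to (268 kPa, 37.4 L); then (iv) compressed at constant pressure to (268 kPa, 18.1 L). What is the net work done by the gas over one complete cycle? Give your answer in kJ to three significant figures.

W_net ≈ -2.78 kJ

Constant-volume legs do no work.
W(ii) = (124)(37.4 − 18.1) = 2393 J; W(iv) = (268)(18.1 − 37.4) = -5172 J.
W_net = 2393 − 5172 = -2779 J (the counter-clockwise enclosed area).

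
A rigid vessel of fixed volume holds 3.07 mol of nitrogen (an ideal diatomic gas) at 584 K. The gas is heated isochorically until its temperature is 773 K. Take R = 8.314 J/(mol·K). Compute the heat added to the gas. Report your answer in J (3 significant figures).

Q ≈ 12100 J

Constant volume ⇒ W = 0, so Q = ΔU = nCᵥΔT with Cᵥ = 5R/2 = 20.79 J/(mol·K).
ΔU = (3.07)(20.79)(773 − 584) = 12060 J.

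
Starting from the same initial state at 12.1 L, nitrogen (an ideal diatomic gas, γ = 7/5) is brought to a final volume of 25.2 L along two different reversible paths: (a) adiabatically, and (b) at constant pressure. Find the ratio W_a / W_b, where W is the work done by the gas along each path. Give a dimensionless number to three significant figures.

W_a / W_b ≈ 0.587

Path (a) adiabatic: W = P₁V₁(1 − (V₁/V₂)^(γ−1))/(γ−1) → W_a/(P₁V₁) = 0.6358.
Path (b) isobaric: W = P₁(V₂ − V₁) → W_b/(P₁V₁) = 1.083.
W_a / W_b = 0.6358 / 1.083 = 0.5873.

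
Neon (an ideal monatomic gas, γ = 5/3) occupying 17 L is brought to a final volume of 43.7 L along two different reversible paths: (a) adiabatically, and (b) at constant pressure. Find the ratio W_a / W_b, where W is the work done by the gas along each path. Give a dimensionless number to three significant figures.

W_a / W_b ≈ 0.446

Path (a) adiabatic: W = P₁V₁(1 − (V₁/V₂)^(γ−1))/(γ−1) → W_a/(P₁V₁) = 0.7007.
Path (b) isobaric: W = P₁(V₂ − V₁) → W_b/(P₁V₁) = 1.571.
W_a / W_b = 0.7007 / 1.571 = 0.4461.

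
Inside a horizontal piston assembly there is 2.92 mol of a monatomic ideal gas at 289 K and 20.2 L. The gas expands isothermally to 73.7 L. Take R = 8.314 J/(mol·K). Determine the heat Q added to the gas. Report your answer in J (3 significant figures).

Q ≈ 9080 J

Isothermal ⇒ ΔU = 0, so Q = W = nRT ln(V₂/V₁).
Q = (2.92)(8.314)(289) ln(73.7/20.2) = 7016 × 1.294 = 9081 J.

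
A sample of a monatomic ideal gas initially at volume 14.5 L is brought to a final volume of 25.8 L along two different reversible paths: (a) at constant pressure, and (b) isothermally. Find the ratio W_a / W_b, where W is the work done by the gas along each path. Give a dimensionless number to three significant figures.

W_a / W_b ≈ 1.35

Path (a) isobaric: W = P₁(V₂ − V₁) → W_a/(P₁V₁) = 0.7793.
Path (b) isothermal: W = P₁V₁ ln(V₂/V₁) → W_b/(P₁V₁) = 0.5762.
W_a / W_b = 0.7793 / 0.5762 = 1.352.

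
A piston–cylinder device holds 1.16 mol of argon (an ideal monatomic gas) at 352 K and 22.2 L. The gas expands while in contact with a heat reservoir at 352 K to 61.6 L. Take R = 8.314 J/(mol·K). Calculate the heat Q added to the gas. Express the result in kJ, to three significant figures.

Isothermal ⇒ ΔU = 0, so Q = W = nRT ln(V₂/V₁).
Q = (1.16)(8.314)(352) ln(61.6/22.2) = 3395 × 1.021 = 3465 J.

Q ≈ 3.46 kJ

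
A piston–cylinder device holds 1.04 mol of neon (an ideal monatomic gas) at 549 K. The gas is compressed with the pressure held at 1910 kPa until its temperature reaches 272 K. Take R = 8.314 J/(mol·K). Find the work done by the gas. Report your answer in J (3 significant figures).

W ≈ -2400 J

Isobaric: W = P ΔV = nR ΔT.
W = (1.04)(8.314)(272 − 549) = -2395 J.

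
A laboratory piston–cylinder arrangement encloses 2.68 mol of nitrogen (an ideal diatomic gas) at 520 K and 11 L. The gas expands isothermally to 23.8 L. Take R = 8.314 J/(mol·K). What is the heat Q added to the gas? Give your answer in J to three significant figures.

Isothermal ⇒ ΔU = 0, so Q = W = nRT ln(V₂/V₁).
Q = (2.68)(8.314)(520) ln(23.8/11) = 11586 × 0.7718 = 8942 J.

Q ≈ 8940 J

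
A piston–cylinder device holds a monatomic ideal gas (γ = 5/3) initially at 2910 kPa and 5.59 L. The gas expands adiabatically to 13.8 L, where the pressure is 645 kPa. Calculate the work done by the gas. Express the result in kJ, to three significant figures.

W ≈ 11.0 kJ

Adiabatic: W = (P₁V₁ − P₂V₂)/(γ − 1) with γ = 5/3.
P₁V₁ = 16267 J, P₂V₂ = 8901 J.
W = (16267 − 8901) / 0.6667 = 11049 J.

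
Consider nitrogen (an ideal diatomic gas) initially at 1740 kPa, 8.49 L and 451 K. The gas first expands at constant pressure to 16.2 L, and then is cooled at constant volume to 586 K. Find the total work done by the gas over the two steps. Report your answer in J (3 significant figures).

Step 1 (isobaric): W = PΔV = (1740 kPa)(16.2 − 8.49 L) = 13415 J.
Step 2 (isochoric): W = 0 (constant volume).
W_total = 13415 + 0 = 13415 J.

W_total ≈ 13400 J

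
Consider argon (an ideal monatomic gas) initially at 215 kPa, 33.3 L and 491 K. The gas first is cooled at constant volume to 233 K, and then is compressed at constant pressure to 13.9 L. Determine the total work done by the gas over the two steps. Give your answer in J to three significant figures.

Step 1 (isochoric): W = 0 (constant volume).
After step 1: P = 102 kPa (V unchanged).
Step 2 (isobaric): W = PΔV = (102 kPa)(13.9 − 33.3 L) = -1979 J.
W_total = 0 − 1979 = -1979 J.

W_total ≈ -1980 J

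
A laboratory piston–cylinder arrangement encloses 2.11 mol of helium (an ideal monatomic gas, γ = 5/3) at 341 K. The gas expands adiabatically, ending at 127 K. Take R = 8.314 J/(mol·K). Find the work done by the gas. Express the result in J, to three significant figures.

Adiabatic ⇒ Q = 0, so W_by = −ΔU = nCᵥ(T₁ − T₂).
Cᵥ = 3R/2 = 12.47 J/(mol·K).
W = (2.11)(12.47)(341 − 127) = 5631 J.

W ≈ 5630 J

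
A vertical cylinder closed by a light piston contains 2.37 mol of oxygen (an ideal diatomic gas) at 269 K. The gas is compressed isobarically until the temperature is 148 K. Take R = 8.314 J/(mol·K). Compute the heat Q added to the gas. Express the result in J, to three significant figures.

Q ≈ -8340 J

Isobaric: W = nRΔT = (2.37)(8.314)(-121) = -2384 J.
ΔU = nCᵥΔT with Cᵥ = 5R/2: ΔU = (2.37)(20.79)(-121) = -5961 J.
Q = ΔU + W = -5961 − 2384 = -8345 J.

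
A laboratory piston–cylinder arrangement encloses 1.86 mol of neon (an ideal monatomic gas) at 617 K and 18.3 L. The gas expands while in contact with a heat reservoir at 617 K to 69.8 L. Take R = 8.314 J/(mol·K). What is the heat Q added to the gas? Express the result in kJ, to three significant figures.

Q ≈ 12.8 kJ

Isothermal ⇒ ΔU = 0, so Q = W = nRT ln(V₂/V₁).
Q = (1.86)(8.314)(617) ln(69.8/18.3) = 9541 × 1.339 = 12773 J.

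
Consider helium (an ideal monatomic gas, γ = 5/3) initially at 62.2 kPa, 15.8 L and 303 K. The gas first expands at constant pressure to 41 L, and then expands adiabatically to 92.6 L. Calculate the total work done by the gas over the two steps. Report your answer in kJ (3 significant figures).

Step 1 (isobaric): W = PΔV = (62.2 kPa)(41 − 15.8 L) = 1567 J.
After step 1: P = 62.2 kPa, V = 41 L, T = 786.3 K.
Step 2 (adiabatic): W = (P₁V₁ − P₂V₂)/(γ−1) = (2550 − 1481)/0.667 = 1603 J.
W_total = 1567 + 1603 = 3171 J.

W_total ≈ 3.17 kJ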